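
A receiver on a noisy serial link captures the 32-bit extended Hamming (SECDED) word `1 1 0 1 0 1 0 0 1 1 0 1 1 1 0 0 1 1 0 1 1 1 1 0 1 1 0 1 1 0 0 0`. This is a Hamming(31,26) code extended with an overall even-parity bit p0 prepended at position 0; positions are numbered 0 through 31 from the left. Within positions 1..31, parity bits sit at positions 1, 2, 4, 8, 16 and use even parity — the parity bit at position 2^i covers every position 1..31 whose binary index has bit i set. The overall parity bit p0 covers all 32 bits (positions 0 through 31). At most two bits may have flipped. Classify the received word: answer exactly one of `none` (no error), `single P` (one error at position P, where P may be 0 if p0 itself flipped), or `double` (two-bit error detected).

single 15

s1: b1⊕b3⊕b5⊕b7⊕b9⊕b11⊕b13⊕b15⊕b17⊕b19⊕b21⊕b23⊕b25⊕b27⊕b29⊕b31 = 1⊕1⊕1⊕0⊕1⊕1⊕1⊕0⊕1⊕1⊕1⊕0⊕1⊕1⊕0⊕0 = 1
s2: b2⊕b3⊕b6⊕b7⊕b10⊕b11⊕b14⊕b15⊕b18⊕b19⊕b22⊕b23⊕b26⊕b27⊕b30⊕b31 = 0⊕1⊕0⊕0⊕0⊕1⊕0⊕0⊕0⊕1⊕1⊕0⊕0⊕1⊕0⊕0 = 1
s4: b4⊕b5⊕b6⊕b7⊕b12⊕b13⊕b14⊕b15⊕b20⊕b21⊕b22⊕b23⊕b28⊕b29⊕b30⊕b31 = 0⊕1⊕0⊕0⊕1⊕1⊕0⊕0⊕1⊕1⊕1⊕0⊕1⊕0⊕0⊕0 = 1
s8: b8⊕b9⊕b10⊕b11⊕b12⊕b13⊕b14⊕b15⊕b24⊕b25⊕b26⊕b27⊕b28⊕b29⊕b30⊕b31 = 1⊕1⊕0⊕1⊕1⊕1⊕0⊕0⊕1⊕1⊕0⊕1⊕1⊕0⊕0⊕0 = 1
s16: b16⊕b17⊕b18⊕b19⊕b20⊕b21⊕b22⊕b23⊕b24⊕b25⊕b26⊕b27⊕b28⊕b29⊕b30⊕b31 = 1⊕1⊕0⊕1⊕1⊕1⊕1⊕0⊕1⊕1⊕0⊕1⊕1⊕0⊕0⊕0 = 0
Syndrome (s16...s1) = 01111 → position 15.
Overall parity (XOR of all 32 bits, including p0): 1⊕1⊕0⊕1⊕0⊕1⊕0⊕0⊕1⊕1⊕0⊕1⊕1⊕1⊕0⊕0⊕1⊕1⊕0⊕1⊕1⊕1⊕1⊕0⊕1⊕1⊕0⊕1⊕1⊕0⊕0⊕0 = 1
Overall=1, syndrome position=15 → single-bit error at position 15.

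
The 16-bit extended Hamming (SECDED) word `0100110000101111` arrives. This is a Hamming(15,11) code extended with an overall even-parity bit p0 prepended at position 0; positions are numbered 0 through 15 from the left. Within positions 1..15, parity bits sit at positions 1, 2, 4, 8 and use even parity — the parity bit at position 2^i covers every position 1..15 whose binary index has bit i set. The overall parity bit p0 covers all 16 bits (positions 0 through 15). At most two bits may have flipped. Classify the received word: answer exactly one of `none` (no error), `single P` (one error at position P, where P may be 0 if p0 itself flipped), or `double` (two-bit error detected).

double

s1: b1⊕b3⊕b5⊕b7⊕b9⊕b11⊕b13⊕b15 = 1⊕0⊕1⊕0⊕0⊕0⊕1⊕1 = 0
s2: b2⊕b3⊕b6⊕b7⊕b10⊕b11⊕b14⊕b15 = 0⊕0⊕0⊕0⊕1⊕0⊕1⊕1 = 1
s4: b4⊕b5⊕b6⊕b7⊕b12⊕b13⊕b14⊕b15 = 1⊕1⊕0⊕0⊕1⊕1⊕1⊕1 = 0
s8: b8⊕b9⊕b10⊕b11⊕b12⊕b13⊕b14⊕b15 = 0⊕0⊕1⊕0⊕1⊕1⊕1⊕1 = 1
Syndrome (s8...s1) = 1010 → position 10.
Overall parity (XOR of all 16 bits, including p0): 0⊕1⊕0⊕0⊕1⊕1⊕0⊕0⊕0⊕0⊕1⊕0⊕1⊕1⊕1⊕1 = 0
Overall=0, syndrome position=10 → double-bit error detected (uncorrectable).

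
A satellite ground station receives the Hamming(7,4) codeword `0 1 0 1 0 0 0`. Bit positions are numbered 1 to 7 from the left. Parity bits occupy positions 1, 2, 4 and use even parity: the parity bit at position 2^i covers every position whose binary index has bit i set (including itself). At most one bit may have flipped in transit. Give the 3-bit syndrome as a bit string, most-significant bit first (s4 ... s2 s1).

110

s1: b1⊕b3⊕b5⊕b7 = 0⊕0⊕0⊕0 = 0
s2: b2⊕b3⊕b6⊕b7 = 1⊕0⊕0⊕0 = 1
s4: b4⊕b5⊕b6⊕b7 = 1⊕0⊕0⊕0 = 1
Syndrome (s4...s1) = 110 → position 6.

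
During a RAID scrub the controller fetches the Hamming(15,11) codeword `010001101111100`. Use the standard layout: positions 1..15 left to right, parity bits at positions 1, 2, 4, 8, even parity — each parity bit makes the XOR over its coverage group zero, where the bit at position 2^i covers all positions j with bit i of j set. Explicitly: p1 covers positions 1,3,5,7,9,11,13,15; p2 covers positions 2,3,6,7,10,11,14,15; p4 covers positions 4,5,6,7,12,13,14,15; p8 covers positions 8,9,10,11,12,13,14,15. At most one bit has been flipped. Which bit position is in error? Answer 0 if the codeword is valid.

s1: b1⊕b3⊕b5⊕b7⊕b9⊕b11⊕b13⊕b15 = 0⊕0⊕0⊕1⊕1⊕1⊕1⊕0 = 0
s2: b2⊕b3⊕b6⊕b7⊕b10⊕b11⊕b14⊕b15 = 1⊕0⊕1⊕1⊕1⊕1⊕0⊕0 = 1
s4: b4⊕b5⊕b6⊕b7⊕b12⊕b13⊕b14⊕b15 = 0⊕0⊕1⊕1⊕1⊕1⊕0⊕0 = 0
s8: b8⊕b9⊕b10⊕b11⊕b12⊕b13⊕b14⊕b15 = 0⊕1⊕1⊕1⊕1⊕1⊕0⊕0 = 1
Syndrome (s8...s1) = 1010 → position 10.

10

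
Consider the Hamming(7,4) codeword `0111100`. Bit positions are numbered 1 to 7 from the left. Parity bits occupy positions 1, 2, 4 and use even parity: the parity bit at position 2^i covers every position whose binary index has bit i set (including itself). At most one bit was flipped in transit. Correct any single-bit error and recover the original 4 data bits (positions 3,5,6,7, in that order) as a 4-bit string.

s1: b1⊕b3⊕b5⊕b7 = 0⊕1⊕1⊕0 = 0
s2: b2⊕b3⊕b6⊕b7 = 1⊕1⊕0⊕0 = 0
s4: b4⊕b5⊕b6⊕b7 = 1⊕1⊕0⊕0 = 0
Syndrome (s4...s1) = 000 → position 0 (no error).
No correction needed.
Data bits at positions 3,5,6,7: 1100

1100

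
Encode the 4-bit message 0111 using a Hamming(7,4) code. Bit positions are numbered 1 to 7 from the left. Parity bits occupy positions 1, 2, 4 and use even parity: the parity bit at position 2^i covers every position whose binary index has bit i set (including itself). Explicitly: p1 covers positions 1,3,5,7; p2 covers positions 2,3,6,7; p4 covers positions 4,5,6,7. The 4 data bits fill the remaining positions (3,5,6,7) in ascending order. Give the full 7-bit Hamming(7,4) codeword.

Place data bits at non-power-of-two positions: b3=0, b5=1, b6=1, b7=1.
p1 = XOR of data positions {3,5,7} = 0⊕1⊕1 = 0
p2 = XOR of data positions {3,6,7} = 0⊕1⊕1 = 0
p4 = XOR of data positions {5,6,7} = 1⊕1⊕1 = 1
Codeword b1..b7 = 0001111

0001111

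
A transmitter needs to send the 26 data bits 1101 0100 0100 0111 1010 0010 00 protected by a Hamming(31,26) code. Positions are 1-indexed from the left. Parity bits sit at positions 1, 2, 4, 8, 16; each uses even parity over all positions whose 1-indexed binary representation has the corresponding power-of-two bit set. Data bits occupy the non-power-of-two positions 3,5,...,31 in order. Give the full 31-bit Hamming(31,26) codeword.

1011101001000100001111010001000

Place data bits at non-power-of-two positions: b3=1, b5=1, b6=0, b7=1, b9=0, b10=1, b11=0, b12=0, b13=0, b14=1, b15=0, b17=0, b18=0, b19=1, b20=1, b21=1, b22=1, b23=0, b24=1, b25=0, b26=0, b27=0, b28=1, b29=0, b30=0, b31=0.
p1 = XOR of data positions {3,5,7,9,11,13,15,17,19,21,23,25,27,29,31} = 1⊕1⊕1⊕0⊕0⊕0⊕0⊕0⊕1⊕1⊕0⊕0⊕0⊕0⊕0 = 1
p2 = XOR of data positions {3,6,7,10,11,14,15,18,19,22,23,26,27,30,31} = 1⊕0⊕1⊕1⊕0⊕1⊕0⊕0⊕1⊕1⊕0⊕0⊕0⊕0⊕0 = 0
p4 = XOR of data positions {5,6,7,12,13,14,15,20,21,22,23,28,29,30,31} = 1⊕0⊕1⊕0⊕0⊕1⊕0⊕1⊕1⊕1⊕0⊕1⊕0⊕0⊕0 = 1
p8 = XOR of data positions {9,10,11,12,13,14,15,24,25,26,27,28,29,30,31} = 0⊕1⊕0⊕0⊕0⊕1⊕0⊕1⊕0⊕0⊕0⊕1⊕0⊕0⊕0 = 0
p16 = XOR of data positions {17,18,19,20,21,22,23,24,25,26,27,28,29,30,31} = 0⊕0⊕1⊕1⊕1⊕1⊕0⊕1⊕0⊕0⊕0⊕1⊕0⊕0⊕0 = 0
Codeword b1..b31 = 1011101001000100001111010001000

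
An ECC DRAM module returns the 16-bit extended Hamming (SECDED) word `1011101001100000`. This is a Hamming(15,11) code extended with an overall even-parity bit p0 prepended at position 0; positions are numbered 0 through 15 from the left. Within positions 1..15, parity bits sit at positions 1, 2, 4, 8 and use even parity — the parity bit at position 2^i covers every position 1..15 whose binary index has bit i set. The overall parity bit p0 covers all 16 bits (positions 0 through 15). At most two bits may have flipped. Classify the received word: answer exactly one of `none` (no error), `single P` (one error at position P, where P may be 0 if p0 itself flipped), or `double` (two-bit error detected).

single 0

s1: b1⊕b3⊕b5⊕b7⊕b9⊕b11⊕b13⊕b15 = 0⊕1⊕0⊕0⊕1⊕0⊕0⊕0 = 0
s2: b2⊕b3⊕b6⊕b7⊕b10⊕b11⊕b14⊕b15 = 1⊕1⊕1⊕0⊕1⊕0⊕0⊕0 = 0
s4: b4⊕b5⊕b6⊕b7⊕b12⊕b13⊕b14⊕b15 = 1⊕0⊕1⊕0⊕0⊕0⊕0⊕0 = 0
s8: b8⊕b9⊕b10⊕b11⊕b12⊕b13⊕b14⊕b15 = 0⊕1⊕1⊕0⊕0⊕0⊕0⊕0 = 0
Syndrome (s8...s1) = 0000 → position 0 (no error).
Overall parity (XOR of all 16 bits, including p0): 1⊕0⊕1⊕1⊕1⊕0⊕1⊕0⊕0⊕1⊕1⊕0⊕0⊕0⊕0⊕0 = 1
Overall=1, syndrome position=0 → single-bit error at position 0.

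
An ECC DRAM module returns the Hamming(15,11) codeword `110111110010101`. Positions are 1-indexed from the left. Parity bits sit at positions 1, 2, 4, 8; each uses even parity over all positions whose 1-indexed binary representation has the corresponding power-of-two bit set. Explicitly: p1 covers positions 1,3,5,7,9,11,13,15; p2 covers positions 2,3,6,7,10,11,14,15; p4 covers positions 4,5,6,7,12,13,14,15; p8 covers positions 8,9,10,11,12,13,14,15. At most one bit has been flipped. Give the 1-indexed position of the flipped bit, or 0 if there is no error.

s1: b1⊕b3⊕b5⊕b7⊕b9⊕b11⊕b13⊕b15 = 1⊕0⊕1⊕1⊕0⊕1⊕1⊕1 = 0
s2: b2⊕b3⊕b6⊕b7⊕b10⊕b11⊕b14⊕b15 = 1⊕0⊕1⊕1⊕0⊕1⊕0⊕1 = 1
s4: b4⊕b5⊕b6⊕b7⊕b12⊕b13⊕b14⊕b15 = 1⊕1⊕1⊕1⊕0⊕1⊕0⊕1 = 0
s8: b8⊕b9⊕b10⊕b11⊕b12⊕b13⊕b14⊕b15 = 1⊕0⊕0⊕1⊕0⊕1⊕0⊕1 = 0
Syndrome (s8...s1) = 0010 → position 2.

2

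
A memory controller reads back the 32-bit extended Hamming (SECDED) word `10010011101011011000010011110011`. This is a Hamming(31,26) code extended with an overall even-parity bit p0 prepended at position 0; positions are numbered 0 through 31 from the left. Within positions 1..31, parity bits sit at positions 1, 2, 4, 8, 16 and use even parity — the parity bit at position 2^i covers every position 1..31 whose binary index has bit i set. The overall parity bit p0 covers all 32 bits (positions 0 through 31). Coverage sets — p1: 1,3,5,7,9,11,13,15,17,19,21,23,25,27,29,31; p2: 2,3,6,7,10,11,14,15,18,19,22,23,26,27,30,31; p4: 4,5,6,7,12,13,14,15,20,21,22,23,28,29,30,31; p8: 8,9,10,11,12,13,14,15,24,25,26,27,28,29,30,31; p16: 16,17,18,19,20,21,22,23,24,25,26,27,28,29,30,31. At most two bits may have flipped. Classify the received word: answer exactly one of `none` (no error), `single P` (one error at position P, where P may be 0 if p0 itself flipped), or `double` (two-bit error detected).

single 10

s1: b1⊕b3⊕b5⊕b7⊕b9⊕b11⊕b13⊕b15⊕b17⊕b19⊕b21⊕b23⊕b25⊕b27⊕b29⊕b31 = 0⊕1⊕0⊕1⊕0⊕0⊕1⊕1⊕0⊕0⊕1⊕0⊕1⊕1⊕0⊕1 = 0
s2: b2⊕b3⊕b6⊕b7⊕b10⊕b11⊕b14⊕b15⊕b18⊕b19⊕b22⊕b23⊕b26⊕b27⊕b30⊕b31 = 0⊕1⊕1⊕1⊕1⊕0⊕0⊕1⊕0⊕0⊕0⊕0⊕1⊕1⊕1⊕1 = 1
s4: b4⊕b5⊕b6⊕b7⊕b12⊕b13⊕b14⊕b15⊕b20⊕b21⊕b22⊕b23⊕b28⊕b29⊕b30⊕b31 = 0⊕0⊕1⊕1⊕1⊕1⊕0⊕1⊕0⊕1⊕0⊕0⊕0⊕0⊕1⊕1 = 0
s8: b8⊕b9⊕b10⊕b11⊕b12⊕b13⊕b14⊕b15⊕b24⊕b25⊕b26⊕b27⊕b28⊕b29⊕b30⊕b31 = 1⊕0⊕1⊕0⊕1⊕1⊕0⊕1⊕1⊕1⊕1⊕1⊕0⊕0⊕1⊕1 = 1
s16: b16⊕b17⊕b18⊕b19⊕b20⊕b21⊕b22⊕b23⊕b24⊕b25⊕b26⊕b27⊕b28⊕b29⊕b30⊕b31 = 1⊕0⊕0⊕0⊕0⊕1⊕0⊕0⊕1⊕1⊕1⊕1⊕0⊕0⊕1⊕1 = 0
Syndrome (s16...s1) = 01010 → position 10.
Overall parity (XOR of all 32 bits, including p0): 1⊕0⊕0⊕1⊕0⊕0⊕1⊕1⊕1⊕0⊕1⊕0⊕1⊕1⊕0⊕1⊕1⊕0⊕0⊕0⊕0⊕1⊕0⊕0⊕1⊕1⊕1⊕1⊕0⊕0⊕1⊕1 = 1
Overall=1, syndrome position=10 → single-bit error at position 10.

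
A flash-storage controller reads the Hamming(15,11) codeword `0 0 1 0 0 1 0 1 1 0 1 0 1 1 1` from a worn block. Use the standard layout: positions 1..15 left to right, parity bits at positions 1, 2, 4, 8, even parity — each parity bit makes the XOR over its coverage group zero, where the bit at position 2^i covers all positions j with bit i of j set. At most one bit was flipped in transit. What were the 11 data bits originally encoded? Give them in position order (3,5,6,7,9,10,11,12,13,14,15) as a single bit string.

00101010111

s1: b1⊕b3⊕b5⊕b7⊕b9⊕b11⊕b13⊕b15 = 0⊕1⊕0⊕0⊕1⊕1⊕1⊕1 = 1
s2: b2⊕b3⊕b6⊕b7⊕b10⊕b11⊕b14⊕b15 = 0⊕1⊕1⊕0⊕0⊕1⊕1⊕1 = 1
s4: b4⊕b5⊕b6⊕b7⊕b12⊕b13⊕b14⊕b15 = 0⊕0⊕1⊕0⊕0⊕1⊕1⊕1 = 0
s8: b8⊕b9⊕b10⊕b11⊕b12⊕b13⊕b14⊕b15 = 1⊕1⊕0⊕1⊕0⊕1⊕1⊕1 = 0
Syndrome (s8...s1) = 0011 → position 3.
Flip bit 3: corrected codeword = 000001011010111
Data bits at positions 3,5,6,7,9,10,11,12,13,14,15: 00101010111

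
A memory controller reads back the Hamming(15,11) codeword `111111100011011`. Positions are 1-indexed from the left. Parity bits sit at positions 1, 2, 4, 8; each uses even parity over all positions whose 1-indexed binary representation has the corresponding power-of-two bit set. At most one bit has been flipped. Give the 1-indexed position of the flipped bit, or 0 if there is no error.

6

s1: b1⊕b3⊕b5⊕b7⊕b9⊕b11⊕b13⊕b15 = 1⊕1⊕1⊕1⊕0⊕1⊕0⊕1 = 0
s2: b2⊕b3⊕b6⊕b7⊕b10⊕b11⊕b14⊕b15 = 1⊕1⊕1⊕1⊕0⊕1⊕1⊕1 = 1
s4: b4⊕b5⊕b6⊕b7⊕b12⊕b13⊕b14⊕b15 = 1⊕1⊕1⊕1⊕1⊕0⊕1⊕1 = 1
s8: b8⊕b9⊕b10⊕b11⊕b12⊕b13⊕b14⊕b15 = 0⊕0⊕0⊕1⊕1⊕0⊕1⊕1 = 0
Syndrome (s8...s1) = 0110 → position 6.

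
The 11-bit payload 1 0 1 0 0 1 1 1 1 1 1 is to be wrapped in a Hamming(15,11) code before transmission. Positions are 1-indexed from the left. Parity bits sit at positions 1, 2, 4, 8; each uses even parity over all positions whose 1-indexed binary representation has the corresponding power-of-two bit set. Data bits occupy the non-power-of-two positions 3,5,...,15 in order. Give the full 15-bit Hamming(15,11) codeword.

Place data bits at non-power-of-two positions: b3=1, b5=0, b6=1, b7=0, b9=0, b10=1, b11=1, b12=1, b13=1, b14=1, b15=1.
p1 = XOR of data positions {3,5,7,9,11,13,15} = 1⊕0⊕0⊕0⊕1⊕1⊕1 = 0
p2 = XOR of data positions {3,6,7,10,11,14,15} = 1⊕1⊕0⊕1⊕1⊕1⊕1 = 0
p4 = XOR of data positions {5,6,7,12,13,14,15} = 0⊕1⊕0⊕1⊕1⊕1⊕1 = 1
p8 = XOR of data positions {9,10,11,12,13,14,15} = 0⊕1⊕1⊕1⊕1⊕1⊕1 = 0
Codeword b1..b15 = 001101000111111

001101000111111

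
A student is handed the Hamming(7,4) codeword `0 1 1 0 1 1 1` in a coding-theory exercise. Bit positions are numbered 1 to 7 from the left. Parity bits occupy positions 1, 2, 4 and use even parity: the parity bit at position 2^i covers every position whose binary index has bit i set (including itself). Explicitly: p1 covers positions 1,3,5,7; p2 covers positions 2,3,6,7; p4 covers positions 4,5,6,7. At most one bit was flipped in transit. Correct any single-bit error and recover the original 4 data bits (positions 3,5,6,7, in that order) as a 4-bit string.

s1: b1⊕b3⊕b5⊕b7 = 0⊕1⊕1⊕1 = 1
s2: b2⊕b3⊕b6⊕b7 = 1⊕1⊕1⊕1 = 0
s4: b4⊕b5⊕b6⊕b7 = 0⊕1⊕1⊕1 = 1
Syndrome (s4...s1) = 101 → position 5.
Flip bit 5: corrected codeword = 0110011
Data bits at positions 3,5,6,7: 1011

1011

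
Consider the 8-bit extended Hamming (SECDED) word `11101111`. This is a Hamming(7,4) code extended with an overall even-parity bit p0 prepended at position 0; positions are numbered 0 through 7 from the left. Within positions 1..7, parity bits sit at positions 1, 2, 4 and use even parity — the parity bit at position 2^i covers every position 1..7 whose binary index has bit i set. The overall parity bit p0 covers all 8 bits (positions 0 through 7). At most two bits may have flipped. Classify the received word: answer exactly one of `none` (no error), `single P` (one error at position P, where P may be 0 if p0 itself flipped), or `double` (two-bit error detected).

s1: b1⊕b3⊕b5⊕b7 = 1⊕0⊕1⊕1 = 1
s2: b2⊕b3⊕b6⊕b7 = 1⊕0⊕1⊕1 = 1
s4: b4⊕b5⊕b6⊕b7 = 1⊕1⊕1⊕1 = 0
Syndrome (s4...s1) = 011 → position 3.
Overall parity (XOR of all 8 bits, including p0): 1⊕1⊕1⊕0⊕1⊕1⊕1⊕1 = 1
Overall=1, syndrome position=3 → single-bit error at position 3.

single 3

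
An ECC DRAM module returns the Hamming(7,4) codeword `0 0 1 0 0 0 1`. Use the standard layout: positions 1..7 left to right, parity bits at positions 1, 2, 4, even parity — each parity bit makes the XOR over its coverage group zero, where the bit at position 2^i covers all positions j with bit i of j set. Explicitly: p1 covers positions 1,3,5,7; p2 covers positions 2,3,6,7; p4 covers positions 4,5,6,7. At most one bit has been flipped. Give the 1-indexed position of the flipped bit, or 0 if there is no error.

4

s1: b1⊕b3⊕b5⊕b7 = 0⊕1⊕0⊕1 = 0
s2: b2⊕b3⊕b6⊕b7 = 0⊕1⊕0⊕1 = 0
s4: b4⊕b5⊕b6⊕b7 = 0⊕0⊕0⊕1 = 1
Syndrome (s4...s1) = 100 → position 4.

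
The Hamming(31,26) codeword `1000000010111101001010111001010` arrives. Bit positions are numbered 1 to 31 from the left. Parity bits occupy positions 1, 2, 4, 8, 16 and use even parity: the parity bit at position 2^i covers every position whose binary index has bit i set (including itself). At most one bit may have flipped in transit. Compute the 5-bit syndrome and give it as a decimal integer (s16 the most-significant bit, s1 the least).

14

s1: b1⊕b3⊕b5⊕b7⊕b9⊕b11⊕b13⊕b15⊕b17⊕b19⊕b21⊕b23⊕b25⊕b27⊕b29⊕b31 = 1⊕0⊕0⊕0⊕1⊕1⊕1⊕0⊕0⊕1⊕1⊕1⊕1⊕0⊕0⊕0 = 0
s2: b2⊕b3⊕b6⊕b7⊕b10⊕b11⊕b14⊕b15⊕b18⊕b19⊕b22⊕b23⊕b26⊕b27⊕b30⊕b31 = 0⊕0⊕0⊕0⊕0⊕1⊕1⊕0⊕0⊕1⊕0⊕1⊕0⊕0⊕1⊕0 = 1
s4: b4⊕b5⊕b6⊕b7⊕b12⊕b13⊕b14⊕b15⊕b20⊕b21⊕b22⊕b23⊕b28⊕b29⊕b30⊕b31 = 0⊕0⊕0⊕0⊕1⊕1⊕1⊕0⊕0⊕1⊕0⊕1⊕1⊕0⊕1⊕0 = 1
s8: b8⊕b9⊕b10⊕b11⊕b12⊕b13⊕b14⊕b15⊕b24⊕b25⊕b26⊕b27⊕b28⊕b29⊕b30⊕b31 = 0⊕1⊕0⊕1⊕1⊕1⊕1⊕0⊕1⊕1⊕0⊕0⊕1⊕0⊕1⊕0 = 1
s16: b16⊕b17⊕b18⊕b19⊕b20⊕b21⊕b22⊕b23⊕b24⊕b25⊕b26⊕b27⊕b28⊕b29⊕b30⊕b31 = 1⊕0⊕0⊕1⊕0⊕1⊕0⊕1⊕1⊕1⊕0⊕0⊕1⊕0⊕1⊕0 = 0
Syndrome (s16...s1) = 01110 → position 14.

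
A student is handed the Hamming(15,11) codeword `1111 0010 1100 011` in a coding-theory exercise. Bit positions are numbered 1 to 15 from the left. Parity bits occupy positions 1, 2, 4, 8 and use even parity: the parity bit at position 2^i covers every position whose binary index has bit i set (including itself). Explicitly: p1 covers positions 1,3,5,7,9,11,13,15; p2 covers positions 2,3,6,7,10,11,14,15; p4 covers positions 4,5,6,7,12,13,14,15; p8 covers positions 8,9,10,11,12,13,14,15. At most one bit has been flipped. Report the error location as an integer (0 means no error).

1

s1: b1⊕b3⊕b5⊕b7⊕b9⊕b11⊕b13⊕b15 = 1⊕1⊕0⊕1⊕1⊕0⊕0⊕1 = 1
s2: b2⊕b3⊕b6⊕b7⊕b10⊕b11⊕b14⊕b15 = 1⊕1⊕0⊕1⊕1⊕0⊕1⊕1 = 0
s4: b4⊕b5⊕b6⊕b7⊕b12⊕b13⊕b14⊕b15 = 1⊕0⊕0⊕1⊕0⊕0⊕1⊕1 = 0
s8: b8⊕b9⊕b10⊕b11⊕b12⊕b13⊕b14⊕b15 = 0⊕1⊕1⊕0⊕0⊕0⊕1⊕1 = 0
Syndrome (s8...s1) = 0001 → position 1.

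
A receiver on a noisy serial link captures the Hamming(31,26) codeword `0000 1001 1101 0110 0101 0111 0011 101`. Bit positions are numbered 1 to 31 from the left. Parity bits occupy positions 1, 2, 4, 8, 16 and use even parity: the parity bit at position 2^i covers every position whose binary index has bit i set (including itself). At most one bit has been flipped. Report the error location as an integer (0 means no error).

25

s1: b1⊕b3⊕b5⊕b7⊕b9⊕b11⊕b13⊕b15⊕b17⊕b19⊕b21⊕b23⊕b25⊕b27⊕b29⊕b31 = 0⊕0⊕1⊕0⊕1⊕0⊕0⊕1⊕0⊕0⊕0⊕1⊕0⊕1⊕1⊕1 = 1
s2: b2⊕b3⊕b6⊕b7⊕b10⊕b11⊕b14⊕b15⊕b18⊕b19⊕b22⊕b23⊕b26⊕b27⊕b30⊕b31 = 0⊕0⊕0⊕0⊕1⊕0⊕1⊕1⊕1⊕0⊕1⊕1⊕0⊕1⊕0⊕1 = 0
s4: b4⊕b5⊕b6⊕b7⊕b12⊕b13⊕b14⊕b15⊕b20⊕b21⊕b22⊕b23⊕b28⊕b29⊕b30⊕b31 = 0⊕1⊕0⊕0⊕1⊕0⊕1⊕1⊕1⊕0⊕1⊕1⊕1⊕1⊕0⊕1 = 0
s8: b8⊕b9⊕b10⊕b11⊕b12⊕b13⊕b14⊕b15⊕b24⊕b25⊕b26⊕b27⊕b28⊕b29⊕b30⊕b31 = 1⊕1⊕1⊕0⊕1⊕0⊕1⊕1⊕1⊕0⊕0⊕1⊕1⊕1⊕0⊕1 = 1
s16: b16⊕b17⊕b18⊕b19⊕b20⊕b21⊕b22⊕b23⊕b24⊕b25⊕b26⊕b27⊕b28⊕b29⊕b30⊕b31 = 0⊕0⊕1⊕0⊕1⊕0⊕1⊕1⊕1⊕0⊕0⊕1⊕1⊕1⊕0⊕1 = 1
Syndrome (s16...s1) = 11001 → position 25.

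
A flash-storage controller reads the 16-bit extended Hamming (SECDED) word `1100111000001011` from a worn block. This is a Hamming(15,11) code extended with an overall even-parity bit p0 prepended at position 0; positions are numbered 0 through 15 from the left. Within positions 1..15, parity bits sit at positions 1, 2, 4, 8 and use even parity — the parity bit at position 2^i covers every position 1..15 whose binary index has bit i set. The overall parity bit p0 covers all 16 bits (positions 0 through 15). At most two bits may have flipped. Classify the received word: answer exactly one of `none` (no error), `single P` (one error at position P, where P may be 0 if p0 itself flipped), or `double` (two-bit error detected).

s1: b1⊕b3⊕b5⊕b7⊕b9⊕b11⊕b13⊕b15 = 1⊕0⊕1⊕0⊕0⊕0⊕0⊕1 = 1
s2: b2⊕b3⊕b6⊕b7⊕b10⊕b11⊕b14⊕b15 = 0⊕0⊕1⊕0⊕0⊕0⊕1⊕1 = 1
s4: b4⊕b5⊕b6⊕b7⊕b12⊕b13⊕b14⊕b15 = 1⊕1⊕1⊕0⊕1⊕0⊕1⊕1 = 0
s8: b8⊕b9⊕b10⊕b11⊕b12⊕b13⊕b14⊕b15 = 0⊕0⊕0⊕0⊕1⊕0⊕1⊕1 = 1
Syndrome (s8...s1) = 1011 → position 11.
Overall parity (XOR of all 16 bits, including p0): 1⊕1⊕0⊕0⊕1⊕1⊕1⊕0⊕0⊕0⊕0⊕0⊕1⊕0⊕1⊕1 = 0
Overall=0, syndrome position=11 → double-bit error detected (uncorrectable).

double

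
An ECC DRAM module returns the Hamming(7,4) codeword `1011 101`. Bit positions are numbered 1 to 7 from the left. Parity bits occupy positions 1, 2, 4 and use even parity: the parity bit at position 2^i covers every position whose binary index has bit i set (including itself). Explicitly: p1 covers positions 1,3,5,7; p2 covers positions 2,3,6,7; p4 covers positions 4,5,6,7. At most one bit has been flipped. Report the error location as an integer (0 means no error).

s1: b1⊕b3⊕b5⊕b7 = 1⊕1⊕1⊕1 = 0
s2: b2⊕b3⊕b6⊕b7 = 0⊕1⊕0⊕1 = 0
s4: b4⊕b5⊕b6⊕b7 = 1⊕1⊕0⊕1 = 1
Syndrome (s4...s1) = 100 → position 4.

4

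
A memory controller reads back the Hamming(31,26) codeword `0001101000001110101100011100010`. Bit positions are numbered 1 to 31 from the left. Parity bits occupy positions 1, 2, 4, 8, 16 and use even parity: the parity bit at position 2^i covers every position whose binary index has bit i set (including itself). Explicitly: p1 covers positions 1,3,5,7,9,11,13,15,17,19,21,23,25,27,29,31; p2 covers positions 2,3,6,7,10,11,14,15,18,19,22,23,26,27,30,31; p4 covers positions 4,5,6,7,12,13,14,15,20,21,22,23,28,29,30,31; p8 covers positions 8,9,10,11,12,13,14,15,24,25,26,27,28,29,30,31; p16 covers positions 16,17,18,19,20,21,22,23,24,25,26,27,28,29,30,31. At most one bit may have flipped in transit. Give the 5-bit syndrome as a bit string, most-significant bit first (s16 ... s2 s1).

s1: b1⊕b3⊕b5⊕b7⊕b9⊕b11⊕b13⊕b15⊕b17⊕b19⊕b21⊕b23⊕b25⊕b27⊕b29⊕b31 = 0⊕0⊕1⊕1⊕0⊕0⊕1⊕1⊕1⊕1⊕0⊕0⊕1⊕0⊕0⊕0 = 1
s2: b2⊕b3⊕b6⊕b7⊕b10⊕b11⊕b14⊕b15⊕b18⊕b19⊕b22⊕b23⊕b26⊕b27⊕b30⊕b31 = 0⊕0⊕0⊕1⊕0⊕0⊕1⊕1⊕0⊕1⊕0⊕0⊕1⊕0⊕1⊕0 = 0
s4: b4⊕b5⊕b6⊕b7⊕b12⊕b13⊕b14⊕b15⊕b20⊕b21⊕b22⊕b23⊕b28⊕b29⊕b30⊕b31 = 1⊕1⊕0⊕1⊕0⊕1⊕1⊕1⊕1⊕0⊕0⊕0⊕0⊕0⊕1⊕0 = 0
s8: b8⊕b9⊕b10⊕b11⊕b12⊕b13⊕b14⊕b15⊕b24⊕b25⊕b26⊕b27⊕b28⊕b29⊕b30⊕b31 = 0⊕0⊕0⊕0⊕0⊕1⊕1⊕1⊕1⊕1⊕1⊕0⊕0⊕0⊕1⊕0 = 1
s16: b16⊕b17⊕b18⊕b19⊕b20⊕b21⊕b22⊕b23⊕b24⊕b25⊕b26⊕b27⊕b28⊕b29⊕b30⊕b31 = 0⊕1⊕0⊕1⊕1⊕0⊕0⊕0⊕1⊕1⊕1⊕0⊕0⊕0⊕1⊕0 = 1
Syndrome (s16...s1) = 11001 → position 25.

11001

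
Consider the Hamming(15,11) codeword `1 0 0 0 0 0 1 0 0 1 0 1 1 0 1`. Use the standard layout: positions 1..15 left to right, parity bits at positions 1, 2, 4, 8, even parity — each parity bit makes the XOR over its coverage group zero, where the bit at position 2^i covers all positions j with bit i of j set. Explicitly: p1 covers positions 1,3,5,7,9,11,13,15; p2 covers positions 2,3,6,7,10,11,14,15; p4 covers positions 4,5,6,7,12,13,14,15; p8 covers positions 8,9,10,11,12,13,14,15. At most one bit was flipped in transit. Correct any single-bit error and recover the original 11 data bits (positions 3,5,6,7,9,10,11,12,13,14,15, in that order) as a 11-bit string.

s1: b1⊕b3⊕b5⊕b7⊕b9⊕b11⊕b13⊕b15 = 1⊕0⊕0⊕1⊕0⊕0⊕1⊕1 = 0
s2: b2⊕b3⊕b6⊕b7⊕b10⊕b11⊕b14⊕b15 = 0⊕0⊕0⊕1⊕1⊕0⊕0⊕1 = 1
s4: b4⊕b5⊕b6⊕b7⊕b12⊕b13⊕b14⊕b15 = 0⊕0⊕0⊕1⊕1⊕1⊕0⊕1 = 0
s8: b8⊕b9⊕b10⊕b11⊕b12⊕b13⊕b14⊕b15 = 0⊕0⊕1⊕0⊕1⊕1⊕0⊕1 = 0
Syndrome (s8...s1) = 0010 → position 2.
Flip bit 2: corrected codeword = 110000100101101
Data bits at positions 3,5,6,7,9,10,11,12,13,14,15: 00010101101

00010101101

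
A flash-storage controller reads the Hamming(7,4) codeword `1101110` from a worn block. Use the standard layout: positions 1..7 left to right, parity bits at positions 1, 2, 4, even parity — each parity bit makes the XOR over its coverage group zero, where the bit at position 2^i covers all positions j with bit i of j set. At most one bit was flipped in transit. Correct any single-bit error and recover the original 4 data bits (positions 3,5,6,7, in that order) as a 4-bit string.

0110

s1: b1⊕b3⊕b5⊕b7 = 1⊕0⊕1⊕0 = 0
s2: b2⊕b3⊕b6⊕b7 = 1⊕0⊕1⊕0 = 0
s4: b4⊕b5⊕b6⊕b7 = 1⊕1⊕1⊕0 = 1
Syndrome (s4...s1) = 100 → position 4.
Flip bit 4: corrected codeword = 1100110
Data bits at positions 3,5,6,7: 0110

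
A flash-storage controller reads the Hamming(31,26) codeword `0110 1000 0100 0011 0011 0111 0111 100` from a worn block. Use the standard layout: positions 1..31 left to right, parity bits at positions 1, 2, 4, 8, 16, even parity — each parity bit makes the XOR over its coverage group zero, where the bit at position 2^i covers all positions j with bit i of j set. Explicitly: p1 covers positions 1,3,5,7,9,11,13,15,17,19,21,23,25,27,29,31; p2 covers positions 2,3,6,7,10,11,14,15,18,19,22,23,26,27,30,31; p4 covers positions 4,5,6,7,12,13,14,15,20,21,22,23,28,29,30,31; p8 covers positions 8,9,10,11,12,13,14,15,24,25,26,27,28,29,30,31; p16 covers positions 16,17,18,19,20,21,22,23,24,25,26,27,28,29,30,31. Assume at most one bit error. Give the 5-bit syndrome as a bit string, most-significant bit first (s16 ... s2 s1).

s1: b1⊕b3⊕b5⊕b7⊕b9⊕b11⊕b13⊕b15⊕b17⊕b19⊕b21⊕b23⊕b25⊕b27⊕b29⊕b31 = 0⊕1⊕1⊕0⊕0⊕0⊕0⊕1⊕0⊕1⊕0⊕1⊕0⊕1⊕1⊕0 = 1
s2: b2⊕b3⊕b6⊕b7⊕b10⊕b11⊕b14⊕b15⊕b18⊕b19⊕b22⊕b23⊕b26⊕b27⊕b30⊕b31 = 1⊕1⊕0⊕0⊕1⊕0⊕0⊕1⊕0⊕1⊕1⊕1⊕1⊕1⊕0⊕0 = 1
s4: b4⊕b5⊕b6⊕b7⊕b12⊕b13⊕b14⊕b15⊕b20⊕b21⊕b22⊕b23⊕b28⊕b29⊕b30⊕b31 = 0⊕1⊕0⊕0⊕0⊕0⊕0⊕1⊕1⊕0⊕1⊕1⊕1⊕1⊕0⊕0 = 1
s8: b8⊕b9⊕b10⊕b11⊕b12⊕b13⊕b14⊕b15⊕b24⊕b25⊕b26⊕b27⊕b28⊕b29⊕b30⊕b31 = 0⊕0⊕1⊕0⊕0⊕0⊕0⊕1⊕1⊕0⊕1⊕1⊕1⊕1⊕0⊕0 = 1
s16: b16⊕b17⊕b18⊕b19⊕b20⊕b21⊕b22⊕b23⊕b24⊕b25⊕b26⊕b27⊕b28⊕b29⊕b30⊕b31 = 1⊕0⊕0⊕1⊕1⊕0⊕1⊕1⊕1⊕0⊕1⊕1⊕1⊕1⊕0⊕0 = 0
Syndrome (s16...s1) = 01111 → position 15.

01111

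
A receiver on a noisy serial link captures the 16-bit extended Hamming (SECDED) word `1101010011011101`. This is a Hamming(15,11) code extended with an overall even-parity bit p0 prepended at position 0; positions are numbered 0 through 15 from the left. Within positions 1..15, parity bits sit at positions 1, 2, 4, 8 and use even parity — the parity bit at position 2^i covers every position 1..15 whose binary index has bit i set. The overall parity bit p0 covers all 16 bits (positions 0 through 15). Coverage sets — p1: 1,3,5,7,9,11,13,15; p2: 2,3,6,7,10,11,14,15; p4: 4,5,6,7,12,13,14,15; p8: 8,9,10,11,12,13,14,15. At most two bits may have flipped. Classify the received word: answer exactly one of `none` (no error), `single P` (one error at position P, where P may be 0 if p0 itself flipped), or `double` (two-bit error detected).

double

s1: b1⊕b3⊕b5⊕b7⊕b9⊕b11⊕b13⊕b15 = 1⊕1⊕1⊕0⊕1⊕1⊕1⊕1 = 1
s2: b2⊕b3⊕b6⊕b7⊕b10⊕b11⊕b14⊕b15 = 0⊕1⊕0⊕0⊕0⊕1⊕0⊕1 = 1
s4: b4⊕b5⊕b6⊕b7⊕b12⊕b13⊕b14⊕b15 = 0⊕1⊕0⊕0⊕1⊕1⊕0⊕1 = 0
s8: b8⊕b9⊕b10⊕b11⊕b12⊕b13⊕b14⊕b15 = 1⊕1⊕0⊕1⊕1⊕1⊕0⊕1 = 0
Syndrome (s8...s1) = 0011 → position 3.
Overall parity (XOR of all 16 bits, including p0): 1⊕1⊕0⊕1⊕0⊕1⊕0⊕0⊕1⊕1⊕0⊕1⊕1⊕1⊕0⊕1 = 0
Overall=0, syndrome position=3 → double-bit error detected (uncorrectable).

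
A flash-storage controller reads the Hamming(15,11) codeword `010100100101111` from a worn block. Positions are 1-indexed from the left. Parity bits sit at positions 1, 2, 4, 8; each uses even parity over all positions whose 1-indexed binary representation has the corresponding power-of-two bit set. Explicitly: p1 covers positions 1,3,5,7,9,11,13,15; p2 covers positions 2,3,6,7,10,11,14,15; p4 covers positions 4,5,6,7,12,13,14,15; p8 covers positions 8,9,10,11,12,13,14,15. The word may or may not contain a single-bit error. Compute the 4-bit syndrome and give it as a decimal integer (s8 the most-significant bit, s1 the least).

11

s1: b1⊕b3⊕b5⊕b7⊕b9⊕b11⊕b13⊕b15 = 0⊕0⊕0⊕1⊕0⊕0⊕1⊕1 = 1
s2: b2⊕b3⊕b6⊕b7⊕b10⊕b11⊕b14⊕b15 = 1⊕0⊕0⊕1⊕1⊕0⊕1⊕1 = 1
s4: b4⊕b5⊕b6⊕b7⊕b12⊕b13⊕b14⊕b15 = 1⊕0⊕0⊕1⊕1⊕1⊕1⊕1 = 0
s8: b8⊕b9⊕b10⊕b11⊕b12⊕b13⊕b14⊕b15 = 0⊕0⊕1⊕0⊕1⊕1⊕1⊕1 = 1
Syndrome (s8...s1) = 1011 → position 11.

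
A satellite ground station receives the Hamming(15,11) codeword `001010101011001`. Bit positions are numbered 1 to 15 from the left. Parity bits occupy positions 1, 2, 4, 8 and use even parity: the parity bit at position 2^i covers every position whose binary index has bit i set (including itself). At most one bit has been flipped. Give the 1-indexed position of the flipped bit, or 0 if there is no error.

s1: b1⊕b3⊕b5⊕b7⊕b9⊕b11⊕b13⊕b15 = 0⊕1⊕1⊕1⊕1⊕1⊕0⊕1 = 0
s2: b2⊕b3⊕b6⊕b7⊕b10⊕b11⊕b14⊕b15 = 0⊕1⊕0⊕1⊕0⊕1⊕0⊕1 = 0
s4: b4⊕b5⊕b6⊕b7⊕b12⊕b13⊕b14⊕b15 = 0⊕1⊕0⊕1⊕1⊕0⊕0⊕1 = 0
s8: b8⊕b9⊕b10⊕b11⊕b12⊕b13⊕b14⊕b15 = 0⊕1⊕0⊕1⊕1⊕0⊕0⊕1 = 0
Syndrome (s8...s1) = 0000 → position 0 (no error).

0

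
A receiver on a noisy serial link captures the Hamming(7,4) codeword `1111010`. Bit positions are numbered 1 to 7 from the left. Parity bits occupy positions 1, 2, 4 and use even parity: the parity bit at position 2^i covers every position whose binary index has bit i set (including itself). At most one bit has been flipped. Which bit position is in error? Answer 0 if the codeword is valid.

2

s1: b1⊕b3⊕b5⊕b7 = 1⊕1⊕0⊕0 = 0
s2: b2⊕b3⊕b6⊕b7 = 1⊕1⊕1⊕0 = 1
s4: b4⊕b5⊕b6⊕b7 = 1⊕0⊕1⊕0 = 0
Syndrome (s4...s1) = 010 → position 2.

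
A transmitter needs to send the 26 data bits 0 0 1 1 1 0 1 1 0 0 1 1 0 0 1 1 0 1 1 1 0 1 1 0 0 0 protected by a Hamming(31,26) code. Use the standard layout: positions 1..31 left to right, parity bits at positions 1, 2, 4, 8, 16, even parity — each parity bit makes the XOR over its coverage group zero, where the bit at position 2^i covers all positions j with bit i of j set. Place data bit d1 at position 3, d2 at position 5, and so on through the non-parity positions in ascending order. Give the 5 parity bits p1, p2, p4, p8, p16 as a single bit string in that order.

Place data bits at non-power-of-two positions: b3=0, b5=0, b6=1, b7=1, b9=1, b10=0, b11=1, b12=1, b13=0, b14=0, b15=1, b17=1, b18=0, b19=0, b20=1, b21=1, b22=0, b23=1, b24=1, b25=1, b26=0, b27=1, b28=1, b29=0, b30=0, b31=0.
p1 = XOR of data positions {3,5,7,9,11,13,15,17,19,21,23,25,27,29,31} = 0⊕0⊕1⊕1⊕1⊕0⊕1⊕1⊕0⊕1⊕1⊕1⊕1⊕0⊕0 = 1
p2 = XOR of data positions {3,6,7,10,11,14,15,18,19,22,23,26,27,30,31} = 0⊕1⊕1⊕0⊕1⊕0⊕1⊕0⊕0⊕0⊕1⊕0⊕1⊕0⊕0 = 0
p4 = XOR of data positions {5,6,7,12,13,14,15,20,21,22,23,28,29,30,31} = 0⊕1⊕1⊕1⊕0⊕0⊕1⊕1⊕1⊕0⊕1⊕1⊕0⊕0⊕0 = 0
p8 = XOR of data positions {9,10,11,12,13,14,15,24,25,26,27,28,29,30,31} = 1⊕0⊕1⊕1⊕0⊕0⊕1⊕1⊕1⊕0⊕1⊕1⊕0⊕0⊕0 = 0
p16 = XOR of data positions {17,18,19,20,21,22,23,24,25,26,27,28,29,30,31} = 1⊕0⊕0⊕1⊕1⊕0⊕1⊕1⊕1⊕0⊕1⊕1⊕0⊕0⊕0 = 0
Parity bits p1,p2,p4,p8,p16 = 10000

10000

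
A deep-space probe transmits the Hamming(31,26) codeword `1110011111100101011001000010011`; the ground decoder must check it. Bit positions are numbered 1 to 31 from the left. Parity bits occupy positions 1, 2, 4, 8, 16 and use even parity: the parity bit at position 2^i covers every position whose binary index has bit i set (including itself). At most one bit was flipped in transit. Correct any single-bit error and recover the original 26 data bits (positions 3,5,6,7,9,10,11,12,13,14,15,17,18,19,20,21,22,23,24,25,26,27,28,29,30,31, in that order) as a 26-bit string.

10111110010001001000010011

s1: b1⊕b3⊕b5⊕b7⊕b9⊕b11⊕b13⊕b15⊕b17⊕b19⊕b21⊕b23⊕b25⊕b27⊕b29⊕b31 = 1⊕1⊕0⊕1⊕1⊕1⊕0⊕0⊕0⊕1⊕0⊕0⊕0⊕1⊕0⊕1 = 0
s2: b2⊕b3⊕b6⊕b7⊕b10⊕b11⊕b14⊕b15⊕b18⊕b19⊕b22⊕b23⊕b26⊕b27⊕b30⊕b31 = 1⊕1⊕1⊕1⊕1⊕1⊕1⊕0⊕1⊕1⊕1⊕0⊕0⊕1⊕1⊕1 = 1
s4: b4⊕b5⊕b6⊕b7⊕b12⊕b13⊕b14⊕b15⊕b20⊕b21⊕b22⊕b23⊕b28⊕b29⊕b30⊕b31 = 0⊕0⊕1⊕1⊕0⊕0⊕1⊕0⊕0⊕0⊕1⊕0⊕0⊕0⊕1⊕1 = 0
s8: b8⊕b9⊕b10⊕b11⊕b12⊕b13⊕b14⊕b15⊕b24⊕b25⊕b26⊕b27⊕b28⊕b29⊕b30⊕b31 = 1⊕1⊕1⊕1⊕0⊕0⊕1⊕0⊕0⊕0⊕0⊕1⊕0⊕0⊕1⊕1 = 0
s16: b16⊕b17⊕b18⊕b19⊕b20⊕b21⊕b22⊕b23⊕b24⊕b25⊕b26⊕b27⊕b28⊕b29⊕b30⊕b31 = 1⊕0⊕1⊕1⊕0⊕0⊕1⊕0⊕0⊕0⊕0⊕1⊕0⊕0⊕1⊕1 = 1
Syndrome (s16...s1) = 10010 → position 18.
Flip bit 18: corrected codeword = 1110011111100101001001000010011
Data bits at positions 3,5,6,7,9,10,11,12,13,14,15,17,18,19,20,21,22,23,24,25,26,27,28,29,30,31: 10111110010001001000010011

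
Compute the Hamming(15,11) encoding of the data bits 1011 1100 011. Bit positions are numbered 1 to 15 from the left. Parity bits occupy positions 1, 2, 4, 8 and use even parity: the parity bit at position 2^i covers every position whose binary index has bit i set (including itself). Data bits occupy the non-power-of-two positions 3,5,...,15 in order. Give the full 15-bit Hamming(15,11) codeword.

Place data bits at non-power-of-two positions: b3=1, b5=0, b6=1, b7=1, b9=1, b10=1, b11=0, b12=0, b13=0, b14=1, b15=1.
p1 = XOR of data positions {3,5,7,9,11,13,15} = 1⊕0⊕1⊕1⊕0⊕0⊕1 = 0
p2 = XOR of data positions {3,6,7,10,11,14,15} = 1⊕1⊕1⊕1⊕0⊕1⊕1 = 0
p4 = XOR of data positions {5,6,7,12,13,14,15} = 0⊕1⊕1⊕0⊕0⊕1⊕1 = 0
p8 = XOR of data positions {9,10,11,12,13,14,15} = 1⊕1⊕0⊕0⊕0⊕1⊕1 = 0
Codeword b1..b15 = 001001101100011

001001101100011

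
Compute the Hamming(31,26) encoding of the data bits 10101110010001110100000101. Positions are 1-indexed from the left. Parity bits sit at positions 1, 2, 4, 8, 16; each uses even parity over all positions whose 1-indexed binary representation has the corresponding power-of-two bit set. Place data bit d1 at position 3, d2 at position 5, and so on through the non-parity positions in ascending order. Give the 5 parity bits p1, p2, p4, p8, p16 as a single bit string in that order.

Place data bits at non-power-of-two positions: b3=1, b5=0, b6=1, b7=0, b9=1, b10=1, b11=1, b12=0, b13=0, b14=1, b15=0, b17=0, b18=0, b19=1, b20=1, b21=1, b22=0, b23=1, b24=0, b25=0, b26=0, b27=0, b28=0, b29=1, b30=0, b31=1.
p1 = XOR of data positions {3,5,7,9,11,13,15,17,19,21,23,25,27,29,31} = 1⊕0⊕0⊕1⊕1⊕0⊕0⊕0⊕1⊕1⊕1⊕0⊕0⊕1⊕1 = 0
p2 = XOR of data positions {3,6,7,10,11,14,15,18,19,22,23,26,27,30,31} = 1⊕1⊕0⊕1⊕1⊕1⊕0⊕0⊕1⊕0⊕1⊕0⊕0⊕0⊕1 = 0
p4 = XOR of data positions {5,6,7,12,13,14,15,20,21,22,23,28,29,30,31} = 0⊕1⊕0⊕0⊕0⊕1⊕0⊕1⊕1⊕0⊕1⊕0⊕1⊕0⊕1 = 1
p8 = XOR of data positions {9,10,11,12,13,14,15,24,25,26,27,28,29,30,31} = 1⊕1⊕1⊕0⊕0⊕1⊕0⊕0⊕0⊕0⊕0⊕0⊕1⊕0⊕1 = 0
p16 = XOR of data positions {17,18,19,20,21,22,23,24,25,26,27,28,29,30,31} = 0⊕0⊕1⊕1⊕1⊕0⊕1⊕0⊕0⊕0⊕0⊕0⊕1⊕0⊕1 = 0
Parity bits p1,p2,p4,p8,p16 = 00100

00100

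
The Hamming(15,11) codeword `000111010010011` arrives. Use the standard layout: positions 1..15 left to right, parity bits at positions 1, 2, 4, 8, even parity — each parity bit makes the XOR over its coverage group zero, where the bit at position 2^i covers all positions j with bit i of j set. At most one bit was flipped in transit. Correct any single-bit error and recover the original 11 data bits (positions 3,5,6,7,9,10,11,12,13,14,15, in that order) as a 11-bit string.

s1: b1⊕b3⊕b5⊕b7⊕b9⊕b11⊕b13⊕b15 = 0⊕0⊕1⊕0⊕0⊕1⊕0⊕1 = 1
s2: b2⊕b3⊕b6⊕b7⊕b10⊕b11⊕b14⊕b15 = 0⊕0⊕1⊕0⊕0⊕1⊕1⊕1 = 0
s4: b4⊕b5⊕b6⊕b7⊕b12⊕b13⊕b14⊕b15 = 1⊕1⊕1⊕0⊕0⊕0⊕1⊕1 = 1
s8: b8⊕b9⊕b10⊕b11⊕b12⊕b13⊕b14⊕b15 = 1⊕0⊕0⊕1⊕0⊕0⊕1⊕1 = 0
Syndrome (s8...s1) = 0101 → position 5.
Flip bit 5: corrected codeword = 000101010010011
Data bits at positions 3,5,6,7,9,10,11,12,13,14,15: 00100010011

00100010011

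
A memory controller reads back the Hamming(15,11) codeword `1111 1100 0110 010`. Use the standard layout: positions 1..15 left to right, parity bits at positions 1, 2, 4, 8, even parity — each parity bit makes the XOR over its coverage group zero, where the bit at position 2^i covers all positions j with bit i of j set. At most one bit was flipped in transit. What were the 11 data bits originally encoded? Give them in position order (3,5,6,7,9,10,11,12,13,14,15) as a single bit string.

11100110010

s1: b1⊕b3⊕b5⊕b7⊕b9⊕b11⊕b13⊕b15 = 1⊕1⊕1⊕0⊕0⊕1⊕0⊕0 = 0
s2: b2⊕b3⊕b6⊕b7⊕b10⊕b11⊕b14⊕b15 = 1⊕1⊕1⊕0⊕1⊕1⊕1⊕0 = 0
s4: b4⊕b5⊕b6⊕b7⊕b12⊕b13⊕b14⊕b15 = 1⊕1⊕1⊕0⊕0⊕0⊕1⊕0 = 0
s8: b8⊕b9⊕b10⊕b11⊕b12⊕b13⊕b14⊕b15 = 0⊕0⊕1⊕1⊕0⊕0⊕1⊕0 = 1
Syndrome (s8...s1) = 1000 → position 8.
Flip bit 8: corrected codeword = 111111010110010
Data bits at positions 3,5,6,7,9,10,11,12,13,14,15: 11100110010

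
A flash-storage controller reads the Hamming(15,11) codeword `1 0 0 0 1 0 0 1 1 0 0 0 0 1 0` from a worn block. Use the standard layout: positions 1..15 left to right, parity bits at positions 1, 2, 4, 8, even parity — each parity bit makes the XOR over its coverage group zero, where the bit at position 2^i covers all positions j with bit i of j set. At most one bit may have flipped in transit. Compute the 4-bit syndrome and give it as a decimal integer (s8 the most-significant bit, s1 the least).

11

s1: b1⊕b3⊕b5⊕b7⊕b9⊕b11⊕b13⊕b15 = 1⊕0⊕1⊕0⊕1⊕0⊕0⊕0 = 1
s2: b2⊕b3⊕b6⊕b7⊕b10⊕b11⊕b14⊕b15 = 0⊕0⊕0⊕0⊕0⊕0⊕1⊕0 = 1
s4: b4⊕b5⊕b6⊕b7⊕b12⊕b13⊕b14⊕b15 = 0⊕1⊕0⊕0⊕0⊕0⊕1⊕0 = 0
s8: b8⊕b9⊕b10⊕b11⊕b12⊕b13⊕b14⊕b15 = 1⊕1⊕0⊕0⊕0⊕0⊕1⊕0 = 1
Syndrome (s8...s1) = 1011 → position 11.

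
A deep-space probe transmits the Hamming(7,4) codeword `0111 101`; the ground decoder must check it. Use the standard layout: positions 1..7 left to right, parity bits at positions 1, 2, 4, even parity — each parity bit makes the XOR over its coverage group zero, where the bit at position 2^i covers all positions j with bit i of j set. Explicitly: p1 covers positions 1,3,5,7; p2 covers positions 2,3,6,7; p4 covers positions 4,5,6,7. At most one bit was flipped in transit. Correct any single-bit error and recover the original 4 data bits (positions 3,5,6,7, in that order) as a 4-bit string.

1100

s1: b1⊕b3⊕b5⊕b7 = 0⊕1⊕1⊕1 = 1
s2: b2⊕b3⊕b6⊕b7 = 1⊕1⊕0⊕1 = 1
s4: b4⊕b5⊕b6⊕b7 = 1⊕1⊕0⊕1 = 1
Syndrome (s4...s1) = 111 → position 7.
Flip bit 7: corrected codeword = 0111100
Data bits at positions 3,5,6,7: 1100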